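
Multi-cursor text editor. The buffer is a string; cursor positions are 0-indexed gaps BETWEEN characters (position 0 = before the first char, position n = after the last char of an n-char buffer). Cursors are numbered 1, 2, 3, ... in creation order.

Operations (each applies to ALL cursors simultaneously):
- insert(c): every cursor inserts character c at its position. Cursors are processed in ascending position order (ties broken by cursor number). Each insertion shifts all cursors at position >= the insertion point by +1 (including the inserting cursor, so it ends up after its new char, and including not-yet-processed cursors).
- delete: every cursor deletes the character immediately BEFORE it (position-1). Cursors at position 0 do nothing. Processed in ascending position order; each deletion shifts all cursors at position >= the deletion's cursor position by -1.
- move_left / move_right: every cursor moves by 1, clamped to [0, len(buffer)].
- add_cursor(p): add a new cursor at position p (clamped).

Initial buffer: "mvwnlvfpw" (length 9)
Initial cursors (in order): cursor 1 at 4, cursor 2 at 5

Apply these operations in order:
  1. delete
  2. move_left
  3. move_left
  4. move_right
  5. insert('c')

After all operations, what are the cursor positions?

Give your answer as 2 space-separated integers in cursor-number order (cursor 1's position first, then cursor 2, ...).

Answer: 4 4

Derivation:
After op 1 (delete): buffer="mvwvfpw" (len 7), cursors c1@3 c2@3, authorship .......
After op 2 (move_left): buffer="mvwvfpw" (len 7), cursors c1@2 c2@2, authorship .......
After op 3 (move_left): buffer="mvwvfpw" (len 7), cursors c1@1 c2@1, authorship .......
After op 4 (move_right): buffer="mvwvfpw" (len 7), cursors c1@2 c2@2, authorship .......
After op 5 (insert('c')): buffer="mvccwvfpw" (len 9), cursors c1@4 c2@4, authorship ..12.....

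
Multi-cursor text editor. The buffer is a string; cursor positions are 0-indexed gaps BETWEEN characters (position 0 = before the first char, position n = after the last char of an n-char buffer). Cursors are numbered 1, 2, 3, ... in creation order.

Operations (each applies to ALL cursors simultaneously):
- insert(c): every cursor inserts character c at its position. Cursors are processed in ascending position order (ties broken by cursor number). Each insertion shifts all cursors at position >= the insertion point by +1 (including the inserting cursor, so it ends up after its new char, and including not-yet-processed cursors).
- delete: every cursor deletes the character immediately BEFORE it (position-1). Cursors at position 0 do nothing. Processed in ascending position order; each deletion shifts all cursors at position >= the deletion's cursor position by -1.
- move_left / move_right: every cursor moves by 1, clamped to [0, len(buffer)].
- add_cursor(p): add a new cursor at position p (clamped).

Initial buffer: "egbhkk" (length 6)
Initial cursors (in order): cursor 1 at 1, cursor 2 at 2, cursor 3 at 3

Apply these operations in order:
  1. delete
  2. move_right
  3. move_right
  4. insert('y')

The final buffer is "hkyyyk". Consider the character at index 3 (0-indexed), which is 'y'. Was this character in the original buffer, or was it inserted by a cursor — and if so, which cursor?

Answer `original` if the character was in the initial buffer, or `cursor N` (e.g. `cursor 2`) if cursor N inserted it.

After op 1 (delete): buffer="hkk" (len 3), cursors c1@0 c2@0 c3@0, authorship ...
After op 2 (move_right): buffer="hkk" (len 3), cursors c1@1 c2@1 c3@1, authorship ...
After op 3 (move_right): buffer="hkk" (len 3), cursors c1@2 c2@2 c3@2, authorship ...
After op 4 (insert('y')): buffer="hkyyyk" (len 6), cursors c1@5 c2@5 c3@5, authorship ..123.
Authorship (.=original, N=cursor N): . . 1 2 3 .
Index 3: author = 2

Answer: cursor 2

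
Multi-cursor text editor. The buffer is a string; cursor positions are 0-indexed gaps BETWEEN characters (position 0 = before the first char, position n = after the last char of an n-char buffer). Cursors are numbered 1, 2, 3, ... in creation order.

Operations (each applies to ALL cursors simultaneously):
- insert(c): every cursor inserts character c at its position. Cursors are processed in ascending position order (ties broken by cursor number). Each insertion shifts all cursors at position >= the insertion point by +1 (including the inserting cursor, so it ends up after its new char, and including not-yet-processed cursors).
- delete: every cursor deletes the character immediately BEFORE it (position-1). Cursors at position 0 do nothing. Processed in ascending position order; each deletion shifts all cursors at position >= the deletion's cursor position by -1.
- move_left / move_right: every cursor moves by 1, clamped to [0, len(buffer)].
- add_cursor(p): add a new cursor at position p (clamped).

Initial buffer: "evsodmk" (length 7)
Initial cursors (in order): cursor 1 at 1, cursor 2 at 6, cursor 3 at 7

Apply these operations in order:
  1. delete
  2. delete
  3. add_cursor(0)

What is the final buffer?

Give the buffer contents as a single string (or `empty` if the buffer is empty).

Answer: vs

Derivation:
After op 1 (delete): buffer="vsod" (len 4), cursors c1@0 c2@4 c3@4, authorship ....
After op 2 (delete): buffer="vs" (len 2), cursors c1@0 c2@2 c3@2, authorship ..
After op 3 (add_cursor(0)): buffer="vs" (len 2), cursors c1@0 c4@0 c2@2 c3@2, authorship ..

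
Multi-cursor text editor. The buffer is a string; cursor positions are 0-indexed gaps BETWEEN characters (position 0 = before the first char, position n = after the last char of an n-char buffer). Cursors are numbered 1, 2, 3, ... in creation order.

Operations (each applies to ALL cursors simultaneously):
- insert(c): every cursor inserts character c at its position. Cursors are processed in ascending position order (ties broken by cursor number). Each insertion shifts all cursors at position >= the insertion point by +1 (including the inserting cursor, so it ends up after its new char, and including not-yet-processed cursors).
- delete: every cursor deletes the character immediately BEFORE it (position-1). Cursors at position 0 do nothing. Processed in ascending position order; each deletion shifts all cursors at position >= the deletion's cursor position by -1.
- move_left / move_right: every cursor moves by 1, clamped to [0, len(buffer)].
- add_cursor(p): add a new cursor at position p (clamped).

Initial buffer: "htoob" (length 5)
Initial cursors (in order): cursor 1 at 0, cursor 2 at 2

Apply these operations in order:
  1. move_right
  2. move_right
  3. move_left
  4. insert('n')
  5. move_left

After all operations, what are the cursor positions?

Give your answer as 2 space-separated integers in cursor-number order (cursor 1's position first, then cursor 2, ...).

After op 1 (move_right): buffer="htoob" (len 5), cursors c1@1 c2@3, authorship .....
After op 2 (move_right): buffer="htoob" (len 5), cursors c1@2 c2@4, authorship .....
After op 3 (move_left): buffer="htoob" (len 5), cursors c1@1 c2@3, authorship .....
After op 4 (insert('n')): buffer="hntonob" (len 7), cursors c1@2 c2@5, authorship .1..2..
After op 5 (move_left): buffer="hntonob" (len 7), cursors c1@1 c2@4, authorship .1..2..

Answer: 1 4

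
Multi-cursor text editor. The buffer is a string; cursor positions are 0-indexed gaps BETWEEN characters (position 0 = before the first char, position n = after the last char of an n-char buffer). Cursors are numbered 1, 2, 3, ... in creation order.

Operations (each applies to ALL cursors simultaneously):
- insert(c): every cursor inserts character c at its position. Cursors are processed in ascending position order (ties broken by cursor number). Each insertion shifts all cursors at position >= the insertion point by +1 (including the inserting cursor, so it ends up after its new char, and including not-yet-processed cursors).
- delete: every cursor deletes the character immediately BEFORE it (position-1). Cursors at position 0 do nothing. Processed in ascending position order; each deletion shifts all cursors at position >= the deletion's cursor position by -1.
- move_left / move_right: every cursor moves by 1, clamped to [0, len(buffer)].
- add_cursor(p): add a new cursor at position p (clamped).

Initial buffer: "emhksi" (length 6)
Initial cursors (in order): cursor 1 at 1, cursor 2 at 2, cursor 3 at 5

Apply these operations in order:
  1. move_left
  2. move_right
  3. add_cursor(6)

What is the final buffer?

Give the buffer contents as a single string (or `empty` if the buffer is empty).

After op 1 (move_left): buffer="emhksi" (len 6), cursors c1@0 c2@1 c3@4, authorship ......
After op 2 (move_right): buffer="emhksi" (len 6), cursors c1@1 c2@2 c3@5, authorship ......
After op 3 (add_cursor(6)): buffer="emhksi" (len 6), cursors c1@1 c2@2 c3@5 c4@6, authorship ......

Answer: emhksi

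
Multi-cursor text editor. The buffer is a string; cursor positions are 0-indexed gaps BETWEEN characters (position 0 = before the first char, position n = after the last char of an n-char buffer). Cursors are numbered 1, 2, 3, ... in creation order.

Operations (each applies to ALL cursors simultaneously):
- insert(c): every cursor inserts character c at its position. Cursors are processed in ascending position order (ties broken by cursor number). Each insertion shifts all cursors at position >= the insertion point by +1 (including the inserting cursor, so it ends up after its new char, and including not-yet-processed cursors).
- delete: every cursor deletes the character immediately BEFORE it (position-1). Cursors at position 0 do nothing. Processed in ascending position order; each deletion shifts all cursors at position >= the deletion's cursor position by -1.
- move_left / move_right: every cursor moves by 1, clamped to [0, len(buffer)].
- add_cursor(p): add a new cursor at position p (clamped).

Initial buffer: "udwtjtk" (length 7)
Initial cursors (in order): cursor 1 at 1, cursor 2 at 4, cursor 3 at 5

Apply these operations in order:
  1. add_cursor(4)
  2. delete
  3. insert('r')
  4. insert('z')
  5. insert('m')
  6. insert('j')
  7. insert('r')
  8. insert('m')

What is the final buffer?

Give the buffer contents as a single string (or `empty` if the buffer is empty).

Answer: rzmjrmdrrrzzzmmmjjjrrrmmmtk

Derivation:
After op 1 (add_cursor(4)): buffer="udwtjtk" (len 7), cursors c1@1 c2@4 c4@4 c3@5, authorship .......
After op 2 (delete): buffer="dtk" (len 3), cursors c1@0 c2@1 c3@1 c4@1, authorship ...
After op 3 (insert('r')): buffer="rdrrrtk" (len 7), cursors c1@1 c2@5 c3@5 c4@5, authorship 1.234..
After op 4 (insert('z')): buffer="rzdrrrzzztk" (len 11), cursors c1@2 c2@9 c3@9 c4@9, authorship 11.234234..
After op 5 (insert('m')): buffer="rzmdrrrzzzmmmtk" (len 15), cursors c1@3 c2@13 c3@13 c4@13, authorship 111.234234234..
After op 6 (insert('j')): buffer="rzmjdrrrzzzmmmjjjtk" (len 19), cursors c1@4 c2@17 c3@17 c4@17, authorship 1111.234234234234..
After op 7 (insert('r')): buffer="rzmjrdrrrzzzmmmjjjrrrtk" (len 23), cursors c1@5 c2@21 c3@21 c4@21, authorship 11111.234234234234234..
After op 8 (insert('m')): buffer="rzmjrmdrrrzzzmmmjjjrrrmmmtk" (len 27), cursors c1@6 c2@25 c3@25 c4@25, authorship 111111.234234234234234234..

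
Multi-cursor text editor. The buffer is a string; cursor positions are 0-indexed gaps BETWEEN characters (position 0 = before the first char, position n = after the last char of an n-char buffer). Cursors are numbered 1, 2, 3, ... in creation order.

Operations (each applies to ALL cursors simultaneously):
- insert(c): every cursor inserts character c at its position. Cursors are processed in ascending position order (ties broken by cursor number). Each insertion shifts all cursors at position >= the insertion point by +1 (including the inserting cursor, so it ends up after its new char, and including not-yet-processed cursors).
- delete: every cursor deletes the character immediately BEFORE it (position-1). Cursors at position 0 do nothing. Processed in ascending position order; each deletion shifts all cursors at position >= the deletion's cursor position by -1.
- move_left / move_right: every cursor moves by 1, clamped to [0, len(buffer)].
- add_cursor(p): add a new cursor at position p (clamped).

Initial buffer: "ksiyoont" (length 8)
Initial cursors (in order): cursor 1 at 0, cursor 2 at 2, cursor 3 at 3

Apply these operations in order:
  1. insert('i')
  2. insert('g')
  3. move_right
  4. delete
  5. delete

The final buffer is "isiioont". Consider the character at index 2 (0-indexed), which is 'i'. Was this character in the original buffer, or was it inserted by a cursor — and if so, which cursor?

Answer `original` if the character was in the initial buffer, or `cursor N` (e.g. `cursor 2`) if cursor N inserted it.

Answer: cursor 2

Derivation:
After op 1 (insert('i')): buffer="iksiiiyoont" (len 11), cursors c1@1 c2@4 c3@6, authorship 1..2.3.....
After op 2 (insert('g')): buffer="igksigiigyoont" (len 14), cursors c1@2 c2@6 c3@9, authorship 11..22.33.....
After op 3 (move_right): buffer="igksigiigyoont" (len 14), cursors c1@3 c2@7 c3@10, authorship 11..22.33.....
After op 4 (delete): buffer="igsigigoont" (len 11), cursors c1@2 c2@5 c3@7, authorship 11.2233....
After op 5 (delete): buffer="isiioont" (len 8), cursors c1@1 c2@3 c3@4, authorship 1.23....
Authorship (.=original, N=cursor N): 1 . 2 3 . . . .
Index 2: author = 2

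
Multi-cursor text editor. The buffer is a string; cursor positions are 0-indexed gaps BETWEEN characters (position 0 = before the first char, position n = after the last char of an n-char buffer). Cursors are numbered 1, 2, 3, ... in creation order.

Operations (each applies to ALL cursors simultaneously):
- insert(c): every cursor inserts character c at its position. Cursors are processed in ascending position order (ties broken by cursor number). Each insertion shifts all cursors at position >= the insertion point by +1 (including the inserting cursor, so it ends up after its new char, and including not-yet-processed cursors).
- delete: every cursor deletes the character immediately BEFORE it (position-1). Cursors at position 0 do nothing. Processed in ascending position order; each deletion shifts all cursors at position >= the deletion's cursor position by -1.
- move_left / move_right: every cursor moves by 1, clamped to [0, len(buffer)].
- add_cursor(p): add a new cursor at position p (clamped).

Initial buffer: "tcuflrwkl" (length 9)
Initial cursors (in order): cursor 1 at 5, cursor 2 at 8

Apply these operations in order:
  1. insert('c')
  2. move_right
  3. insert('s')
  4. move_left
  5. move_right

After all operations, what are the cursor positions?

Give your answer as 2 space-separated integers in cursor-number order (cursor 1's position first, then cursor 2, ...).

After op 1 (insert('c')): buffer="tcuflcrwkcl" (len 11), cursors c1@6 c2@10, authorship .....1...2.
After op 2 (move_right): buffer="tcuflcrwkcl" (len 11), cursors c1@7 c2@11, authorship .....1...2.
After op 3 (insert('s')): buffer="tcuflcrswkcls" (len 13), cursors c1@8 c2@13, authorship .....1.1..2.2
After op 4 (move_left): buffer="tcuflcrswkcls" (len 13), cursors c1@7 c2@12, authorship .....1.1..2.2
After op 5 (move_right): buffer="tcuflcrswkcls" (len 13), cursors c1@8 c2@13, authorship .....1.1..2.2

Answer: 8 13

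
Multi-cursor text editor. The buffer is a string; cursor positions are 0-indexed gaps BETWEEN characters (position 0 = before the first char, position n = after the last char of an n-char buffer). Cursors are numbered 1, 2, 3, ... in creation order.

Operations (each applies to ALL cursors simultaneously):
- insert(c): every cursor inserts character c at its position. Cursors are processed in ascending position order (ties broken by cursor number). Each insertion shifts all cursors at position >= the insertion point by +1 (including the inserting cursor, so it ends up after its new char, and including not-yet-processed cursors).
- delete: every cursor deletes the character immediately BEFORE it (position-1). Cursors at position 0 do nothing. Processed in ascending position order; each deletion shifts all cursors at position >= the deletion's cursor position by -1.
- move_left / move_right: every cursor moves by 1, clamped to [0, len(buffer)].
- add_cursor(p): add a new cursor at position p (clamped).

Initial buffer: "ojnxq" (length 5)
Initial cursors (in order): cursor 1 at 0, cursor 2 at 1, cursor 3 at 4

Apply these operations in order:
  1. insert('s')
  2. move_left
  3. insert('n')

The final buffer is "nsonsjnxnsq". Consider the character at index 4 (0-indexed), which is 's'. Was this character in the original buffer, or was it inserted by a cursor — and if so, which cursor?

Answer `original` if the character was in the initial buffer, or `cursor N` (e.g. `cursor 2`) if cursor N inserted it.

After op 1 (insert('s')): buffer="sosjnxsq" (len 8), cursors c1@1 c2@3 c3@7, authorship 1.2...3.
After op 2 (move_left): buffer="sosjnxsq" (len 8), cursors c1@0 c2@2 c3@6, authorship 1.2...3.
After op 3 (insert('n')): buffer="nsonsjnxnsq" (len 11), cursors c1@1 c2@4 c3@9, authorship 11.22...33.
Authorship (.=original, N=cursor N): 1 1 . 2 2 . . . 3 3 .
Index 4: author = 2

Answer: cursor 2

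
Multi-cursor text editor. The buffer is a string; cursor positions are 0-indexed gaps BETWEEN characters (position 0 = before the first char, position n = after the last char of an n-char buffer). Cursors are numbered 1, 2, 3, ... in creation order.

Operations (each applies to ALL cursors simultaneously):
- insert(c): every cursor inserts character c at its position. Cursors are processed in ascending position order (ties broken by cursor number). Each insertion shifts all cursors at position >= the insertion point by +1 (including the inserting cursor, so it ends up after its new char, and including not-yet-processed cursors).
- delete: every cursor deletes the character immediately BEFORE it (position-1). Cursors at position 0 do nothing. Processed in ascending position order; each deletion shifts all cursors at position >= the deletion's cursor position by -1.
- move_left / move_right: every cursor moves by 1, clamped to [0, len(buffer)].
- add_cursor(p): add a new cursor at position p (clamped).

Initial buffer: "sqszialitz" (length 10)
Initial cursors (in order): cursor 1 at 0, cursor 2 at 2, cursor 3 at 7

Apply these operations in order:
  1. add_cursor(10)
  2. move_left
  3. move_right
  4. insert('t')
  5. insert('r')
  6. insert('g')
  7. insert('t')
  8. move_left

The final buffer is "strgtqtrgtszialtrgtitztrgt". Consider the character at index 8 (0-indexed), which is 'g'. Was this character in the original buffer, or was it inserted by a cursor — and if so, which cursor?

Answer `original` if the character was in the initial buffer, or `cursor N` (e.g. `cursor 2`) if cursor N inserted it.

Answer: cursor 2

Derivation:
After op 1 (add_cursor(10)): buffer="sqszialitz" (len 10), cursors c1@0 c2@2 c3@7 c4@10, authorship ..........
After op 2 (move_left): buffer="sqszialitz" (len 10), cursors c1@0 c2@1 c3@6 c4@9, authorship ..........
After op 3 (move_right): buffer="sqszialitz" (len 10), cursors c1@1 c2@2 c3@7 c4@10, authorship ..........
After op 4 (insert('t')): buffer="stqtszialtitzt" (len 14), cursors c1@2 c2@4 c3@10 c4@14, authorship .1.2.....3...4
After op 5 (insert('r')): buffer="strqtrszialtritztr" (len 18), cursors c1@3 c2@6 c3@13 c4@18, authorship .11.22.....33...44
After op 6 (insert('g')): buffer="strgqtrgszialtrgitztrg" (len 22), cursors c1@4 c2@8 c3@16 c4@22, authorship .111.222.....333...444
After op 7 (insert('t')): buffer="strgtqtrgtszialtrgtitztrgt" (len 26), cursors c1@5 c2@10 c3@19 c4@26, authorship .1111.2222.....3333...4444
After op 8 (move_left): buffer="strgtqtrgtszialtrgtitztrgt" (len 26), cursors c1@4 c2@9 c3@18 c4@25, authorship .1111.2222.....3333...4444
Authorship (.=original, N=cursor N): . 1 1 1 1 . 2 2 2 2 . . . . . 3 3 3 3 . . . 4 4 4 4
Index 8: author = 2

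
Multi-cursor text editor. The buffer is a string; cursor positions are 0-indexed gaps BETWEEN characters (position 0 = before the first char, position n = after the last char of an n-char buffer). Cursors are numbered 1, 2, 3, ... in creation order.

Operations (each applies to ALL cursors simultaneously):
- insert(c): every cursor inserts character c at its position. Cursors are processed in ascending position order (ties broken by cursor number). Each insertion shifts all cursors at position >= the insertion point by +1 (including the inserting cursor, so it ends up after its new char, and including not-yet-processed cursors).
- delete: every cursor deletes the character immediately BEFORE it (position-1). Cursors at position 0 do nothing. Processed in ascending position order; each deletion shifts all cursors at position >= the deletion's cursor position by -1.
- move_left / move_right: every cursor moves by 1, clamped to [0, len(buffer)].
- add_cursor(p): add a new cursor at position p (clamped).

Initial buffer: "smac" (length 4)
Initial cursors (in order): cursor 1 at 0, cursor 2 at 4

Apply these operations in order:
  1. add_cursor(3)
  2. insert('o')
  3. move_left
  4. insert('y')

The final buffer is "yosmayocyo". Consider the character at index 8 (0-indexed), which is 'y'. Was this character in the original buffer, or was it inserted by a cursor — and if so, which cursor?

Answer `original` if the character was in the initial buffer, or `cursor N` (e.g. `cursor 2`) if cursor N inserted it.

After op 1 (add_cursor(3)): buffer="smac" (len 4), cursors c1@0 c3@3 c2@4, authorship ....
After op 2 (insert('o')): buffer="osmaoco" (len 7), cursors c1@1 c3@5 c2@7, authorship 1...3.2
After op 3 (move_left): buffer="osmaoco" (len 7), cursors c1@0 c3@4 c2@6, authorship 1...3.2
After op 4 (insert('y')): buffer="yosmayocyo" (len 10), cursors c1@1 c3@6 c2@9, authorship 11...33.22
Authorship (.=original, N=cursor N): 1 1 . . . 3 3 . 2 2
Index 8: author = 2

Answer: cursor 2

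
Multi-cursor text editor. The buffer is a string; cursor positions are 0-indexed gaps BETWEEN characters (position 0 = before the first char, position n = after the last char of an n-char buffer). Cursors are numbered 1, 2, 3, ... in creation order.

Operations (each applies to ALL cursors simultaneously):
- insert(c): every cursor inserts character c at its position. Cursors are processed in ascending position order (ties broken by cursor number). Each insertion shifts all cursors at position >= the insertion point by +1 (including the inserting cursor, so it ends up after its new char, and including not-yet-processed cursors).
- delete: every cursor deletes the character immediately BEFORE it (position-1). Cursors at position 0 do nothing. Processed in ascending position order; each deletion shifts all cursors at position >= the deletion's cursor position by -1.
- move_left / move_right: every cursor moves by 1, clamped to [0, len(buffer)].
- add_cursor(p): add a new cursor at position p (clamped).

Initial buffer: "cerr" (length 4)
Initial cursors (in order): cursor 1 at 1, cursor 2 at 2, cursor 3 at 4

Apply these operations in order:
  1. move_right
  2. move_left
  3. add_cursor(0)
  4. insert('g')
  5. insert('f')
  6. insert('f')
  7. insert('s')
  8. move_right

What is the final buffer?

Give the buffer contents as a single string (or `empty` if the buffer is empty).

Answer: gffscgffsegffsrgffsr

Derivation:
After op 1 (move_right): buffer="cerr" (len 4), cursors c1@2 c2@3 c3@4, authorship ....
After op 2 (move_left): buffer="cerr" (len 4), cursors c1@1 c2@2 c3@3, authorship ....
After op 3 (add_cursor(0)): buffer="cerr" (len 4), cursors c4@0 c1@1 c2@2 c3@3, authorship ....
After op 4 (insert('g')): buffer="gcgegrgr" (len 8), cursors c4@1 c1@3 c2@5 c3@7, authorship 4.1.2.3.
After op 5 (insert('f')): buffer="gfcgfegfrgfr" (len 12), cursors c4@2 c1@5 c2@8 c3@11, authorship 44.11.22.33.
After op 6 (insert('f')): buffer="gffcgffegffrgffr" (len 16), cursors c4@3 c1@7 c2@11 c3@15, authorship 444.111.222.333.
After op 7 (insert('s')): buffer="gffscgffsegffsrgffsr" (len 20), cursors c4@4 c1@9 c2@14 c3@19, authorship 4444.1111.2222.3333.
After op 8 (move_right): buffer="gffscgffsegffsrgffsr" (len 20), cursors c4@5 c1@10 c2@15 c3@20, authorship 4444.1111.2222.3333.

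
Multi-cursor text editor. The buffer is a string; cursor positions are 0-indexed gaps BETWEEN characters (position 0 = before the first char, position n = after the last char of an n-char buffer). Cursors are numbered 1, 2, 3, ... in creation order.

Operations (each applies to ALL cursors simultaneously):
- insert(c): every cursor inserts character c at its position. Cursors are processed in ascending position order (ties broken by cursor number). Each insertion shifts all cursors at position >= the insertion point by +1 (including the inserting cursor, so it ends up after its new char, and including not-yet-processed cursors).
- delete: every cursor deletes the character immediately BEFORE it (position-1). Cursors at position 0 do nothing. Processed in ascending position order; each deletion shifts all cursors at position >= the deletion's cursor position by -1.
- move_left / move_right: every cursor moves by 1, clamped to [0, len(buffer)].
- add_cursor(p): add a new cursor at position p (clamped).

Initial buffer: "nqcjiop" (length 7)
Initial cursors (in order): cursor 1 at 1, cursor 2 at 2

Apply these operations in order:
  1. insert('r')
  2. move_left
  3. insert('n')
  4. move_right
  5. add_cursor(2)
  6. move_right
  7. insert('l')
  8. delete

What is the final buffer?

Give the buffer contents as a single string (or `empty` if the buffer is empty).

Answer: nnrqnrcjiop

Derivation:
After op 1 (insert('r')): buffer="nrqrcjiop" (len 9), cursors c1@2 c2@4, authorship .1.2.....
After op 2 (move_left): buffer="nrqrcjiop" (len 9), cursors c1@1 c2@3, authorship .1.2.....
After op 3 (insert('n')): buffer="nnrqnrcjiop" (len 11), cursors c1@2 c2@5, authorship .11.22.....
After op 4 (move_right): buffer="nnrqnrcjiop" (len 11), cursors c1@3 c2@6, authorship .11.22.....
After op 5 (add_cursor(2)): buffer="nnrqnrcjiop" (len 11), cursors c3@2 c1@3 c2@6, authorship .11.22.....
After op 6 (move_right): buffer="nnrqnrcjiop" (len 11), cursors c3@3 c1@4 c2@7, authorship .11.22.....
After op 7 (insert('l')): buffer="nnrlqlnrcljiop" (len 14), cursors c3@4 c1@6 c2@10, authorship .113.122.2....
After op 8 (delete): buffer="nnrqnrcjiop" (len 11), cursors c3@3 c1@4 c2@7, authorship .11.22.....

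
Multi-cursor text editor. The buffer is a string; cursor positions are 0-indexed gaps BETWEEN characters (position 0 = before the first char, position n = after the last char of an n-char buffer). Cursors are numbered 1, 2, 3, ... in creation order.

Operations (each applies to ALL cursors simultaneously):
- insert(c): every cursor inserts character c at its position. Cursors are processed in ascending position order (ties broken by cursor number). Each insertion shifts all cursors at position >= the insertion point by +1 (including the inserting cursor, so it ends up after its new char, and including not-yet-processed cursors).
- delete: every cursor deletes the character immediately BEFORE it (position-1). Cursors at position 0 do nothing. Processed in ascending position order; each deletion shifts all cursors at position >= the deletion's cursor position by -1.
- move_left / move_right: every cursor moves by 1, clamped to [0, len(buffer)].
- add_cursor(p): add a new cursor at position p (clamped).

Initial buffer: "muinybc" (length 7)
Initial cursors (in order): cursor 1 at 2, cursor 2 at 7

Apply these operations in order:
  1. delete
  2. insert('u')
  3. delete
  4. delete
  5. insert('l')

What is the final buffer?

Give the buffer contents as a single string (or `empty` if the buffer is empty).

After op 1 (delete): buffer="minyb" (len 5), cursors c1@1 c2@5, authorship .....
After op 2 (insert('u')): buffer="muinybu" (len 7), cursors c1@2 c2@7, authorship .1....2
After op 3 (delete): buffer="minyb" (len 5), cursors c1@1 c2@5, authorship .....
After op 4 (delete): buffer="iny" (len 3), cursors c1@0 c2@3, authorship ...
After op 5 (insert('l')): buffer="linyl" (len 5), cursors c1@1 c2@5, authorship 1...2

Answer: linyl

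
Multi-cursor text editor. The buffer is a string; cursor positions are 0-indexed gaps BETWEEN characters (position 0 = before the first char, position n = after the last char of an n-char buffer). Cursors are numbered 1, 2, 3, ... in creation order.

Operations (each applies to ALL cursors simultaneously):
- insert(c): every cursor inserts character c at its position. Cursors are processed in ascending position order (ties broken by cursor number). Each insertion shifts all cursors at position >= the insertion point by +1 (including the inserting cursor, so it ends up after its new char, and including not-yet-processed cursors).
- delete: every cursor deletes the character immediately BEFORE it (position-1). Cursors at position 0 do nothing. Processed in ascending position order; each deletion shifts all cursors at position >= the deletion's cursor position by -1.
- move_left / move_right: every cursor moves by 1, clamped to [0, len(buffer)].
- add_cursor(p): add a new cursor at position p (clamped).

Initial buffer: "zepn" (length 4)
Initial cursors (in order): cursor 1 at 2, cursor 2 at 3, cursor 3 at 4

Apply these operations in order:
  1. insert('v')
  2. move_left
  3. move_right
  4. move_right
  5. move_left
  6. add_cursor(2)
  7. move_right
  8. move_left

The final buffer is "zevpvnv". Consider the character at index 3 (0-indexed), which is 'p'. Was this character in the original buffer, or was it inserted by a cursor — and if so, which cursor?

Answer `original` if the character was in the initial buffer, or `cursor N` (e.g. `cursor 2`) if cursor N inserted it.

Answer: original

Derivation:
After op 1 (insert('v')): buffer="zevpvnv" (len 7), cursors c1@3 c2@5 c3@7, authorship ..1.2.3
After op 2 (move_left): buffer="zevpvnv" (len 7), cursors c1@2 c2@4 c3@6, authorship ..1.2.3
After op 3 (move_right): buffer="zevpvnv" (len 7), cursors c1@3 c2@5 c3@7, authorship ..1.2.3
After op 4 (move_right): buffer="zevpvnv" (len 7), cursors c1@4 c2@6 c3@7, authorship ..1.2.3
After op 5 (move_left): buffer="zevpvnv" (len 7), cursors c1@3 c2@5 c3@6, authorship ..1.2.3
After op 6 (add_cursor(2)): buffer="zevpvnv" (len 7), cursors c4@2 c1@3 c2@5 c3@6, authorship ..1.2.3
After op 7 (move_right): buffer="zevpvnv" (len 7), cursors c4@3 c1@4 c2@6 c3@7, authorship ..1.2.3
After op 8 (move_left): buffer="zevpvnv" (len 7), cursors c4@2 c1@3 c2@5 c3@6, authorship ..1.2.3
Authorship (.=original, N=cursor N): . . 1 . 2 . 3
Index 3: author = original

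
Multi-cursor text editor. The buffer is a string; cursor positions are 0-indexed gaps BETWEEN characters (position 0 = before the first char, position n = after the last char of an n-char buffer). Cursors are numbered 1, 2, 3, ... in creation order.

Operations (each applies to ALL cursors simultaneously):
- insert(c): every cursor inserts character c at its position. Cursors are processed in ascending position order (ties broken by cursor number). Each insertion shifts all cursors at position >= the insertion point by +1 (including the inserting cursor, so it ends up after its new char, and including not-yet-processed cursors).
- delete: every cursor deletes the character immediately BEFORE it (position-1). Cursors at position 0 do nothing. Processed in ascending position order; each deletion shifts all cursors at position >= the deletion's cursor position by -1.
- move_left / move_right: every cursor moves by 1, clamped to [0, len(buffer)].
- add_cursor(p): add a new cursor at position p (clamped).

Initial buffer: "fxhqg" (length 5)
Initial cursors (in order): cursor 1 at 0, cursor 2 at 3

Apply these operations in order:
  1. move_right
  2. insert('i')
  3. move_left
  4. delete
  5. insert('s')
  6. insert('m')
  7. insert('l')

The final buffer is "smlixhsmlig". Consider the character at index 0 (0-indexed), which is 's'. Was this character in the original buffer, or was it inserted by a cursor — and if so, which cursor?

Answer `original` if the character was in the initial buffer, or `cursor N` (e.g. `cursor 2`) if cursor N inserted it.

Answer: cursor 1

Derivation:
After op 1 (move_right): buffer="fxhqg" (len 5), cursors c1@1 c2@4, authorship .....
After op 2 (insert('i')): buffer="fixhqig" (len 7), cursors c1@2 c2@6, authorship .1...2.
After op 3 (move_left): buffer="fixhqig" (len 7), cursors c1@1 c2@5, authorship .1...2.
After op 4 (delete): buffer="ixhig" (len 5), cursors c1@0 c2@3, authorship 1..2.
After op 5 (insert('s')): buffer="sixhsig" (len 7), cursors c1@1 c2@5, authorship 11..22.
After op 6 (insert('m')): buffer="smixhsmig" (len 9), cursors c1@2 c2@7, authorship 111..222.
After op 7 (insert('l')): buffer="smlixhsmlig" (len 11), cursors c1@3 c2@9, authorship 1111..2222.
Authorship (.=original, N=cursor N): 1 1 1 1 . . 2 2 2 2 .
Index 0: author = 1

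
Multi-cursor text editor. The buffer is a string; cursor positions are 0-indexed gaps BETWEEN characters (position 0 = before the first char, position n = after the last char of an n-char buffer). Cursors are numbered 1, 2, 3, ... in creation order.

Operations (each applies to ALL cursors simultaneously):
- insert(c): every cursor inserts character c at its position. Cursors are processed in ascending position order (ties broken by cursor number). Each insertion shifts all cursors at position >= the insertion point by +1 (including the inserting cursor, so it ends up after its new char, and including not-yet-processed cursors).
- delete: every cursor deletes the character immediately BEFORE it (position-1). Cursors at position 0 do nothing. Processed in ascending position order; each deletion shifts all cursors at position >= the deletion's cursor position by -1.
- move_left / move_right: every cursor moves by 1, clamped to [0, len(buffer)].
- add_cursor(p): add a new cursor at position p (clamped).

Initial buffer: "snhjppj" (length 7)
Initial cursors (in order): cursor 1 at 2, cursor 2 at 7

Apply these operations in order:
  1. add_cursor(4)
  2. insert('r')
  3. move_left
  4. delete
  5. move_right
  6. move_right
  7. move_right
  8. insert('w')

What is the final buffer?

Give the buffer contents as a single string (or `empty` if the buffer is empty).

Answer: srhrwppwrw

Derivation:
After op 1 (add_cursor(4)): buffer="snhjppj" (len 7), cursors c1@2 c3@4 c2@7, authorship .......
After op 2 (insert('r')): buffer="snrhjrppjr" (len 10), cursors c1@3 c3@6 c2@10, authorship ..1..3...2
After op 3 (move_left): buffer="snrhjrppjr" (len 10), cursors c1@2 c3@5 c2@9, authorship ..1..3...2
After op 4 (delete): buffer="srhrppr" (len 7), cursors c1@1 c3@3 c2@6, authorship .1.3..2
After op 5 (move_right): buffer="srhrppr" (len 7), cursors c1@2 c3@4 c2@7, authorship .1.3..2
After op 6 (move_right): buffer="srhrppr" (len 7), cursors c1@3 c3@5 c2@7, authorship .1.3..2
After op 7 (move_right): buffer="srhrppr" (len 7), cursors c1@4 c3@6 c2@7, authorship .1.3..2
After op 8 (insert('w')): buffer="srhrwppwrw" (len 10), cursors c1@5 c3@8 c2@10, authorship .1.31..322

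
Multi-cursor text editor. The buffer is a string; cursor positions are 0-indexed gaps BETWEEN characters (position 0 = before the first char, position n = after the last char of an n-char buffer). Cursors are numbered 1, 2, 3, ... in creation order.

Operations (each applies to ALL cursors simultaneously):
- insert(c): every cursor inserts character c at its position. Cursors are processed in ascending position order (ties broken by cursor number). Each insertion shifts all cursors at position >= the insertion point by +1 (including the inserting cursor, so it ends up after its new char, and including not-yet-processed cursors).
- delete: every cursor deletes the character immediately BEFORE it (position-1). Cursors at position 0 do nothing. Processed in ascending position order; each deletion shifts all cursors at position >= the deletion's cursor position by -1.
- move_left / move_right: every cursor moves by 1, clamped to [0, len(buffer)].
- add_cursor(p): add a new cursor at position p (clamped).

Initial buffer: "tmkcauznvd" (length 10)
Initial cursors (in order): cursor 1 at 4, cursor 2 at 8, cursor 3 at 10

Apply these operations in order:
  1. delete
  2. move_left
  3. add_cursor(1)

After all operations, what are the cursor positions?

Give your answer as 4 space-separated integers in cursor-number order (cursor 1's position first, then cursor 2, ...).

After op 1 (delete): buffer="tmkauzv" (len 7), cursors c1@3 c2@6 c3@7, authorship .......
After op 2 (move_left): buffer="tmkauzv" (len 7), cursors c1@2 c2@5 c3@6, authorship .......
After op 3 (add_cursor(1)): buffer="tmkauzv" (len 7), cursors c4@1 c1@2 c2@5 c3@6, authorship .......

Answer: 2 5 6 1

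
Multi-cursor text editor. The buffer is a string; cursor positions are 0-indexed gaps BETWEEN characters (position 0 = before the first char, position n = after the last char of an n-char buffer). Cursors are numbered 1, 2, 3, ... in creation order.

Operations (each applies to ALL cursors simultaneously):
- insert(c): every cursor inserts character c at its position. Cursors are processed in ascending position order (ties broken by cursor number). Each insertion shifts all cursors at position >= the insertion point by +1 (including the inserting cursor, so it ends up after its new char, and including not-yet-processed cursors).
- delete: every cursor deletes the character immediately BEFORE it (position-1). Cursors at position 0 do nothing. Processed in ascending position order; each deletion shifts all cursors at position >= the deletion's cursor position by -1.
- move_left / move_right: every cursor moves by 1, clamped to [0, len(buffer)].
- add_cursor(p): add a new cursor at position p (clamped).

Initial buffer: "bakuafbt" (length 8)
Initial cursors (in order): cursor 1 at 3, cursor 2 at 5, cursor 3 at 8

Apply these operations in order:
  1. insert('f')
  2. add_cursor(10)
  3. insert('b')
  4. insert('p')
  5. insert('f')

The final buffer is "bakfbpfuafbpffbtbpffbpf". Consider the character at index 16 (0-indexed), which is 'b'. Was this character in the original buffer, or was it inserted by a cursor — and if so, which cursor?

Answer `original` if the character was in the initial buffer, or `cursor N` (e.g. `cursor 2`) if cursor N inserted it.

Answer: cursor 4

Derivation:
After op 1 (insert('f')): buffer="bakfuaffbtf" (len 11), cursors c1@4 c2@7 c3@11, authorship ...1..2...3
After op 2 (add_cursor(10)): buffer="bakfuaffbtf" (len 11), cursors c1@4 c2@7 c4@10 c3@11, authorship ...1..2...3
After op 3 (insert('b')): buffer="bakfbuafbfbtbfb" (len 15), cursors c1@5 c2@9 c4@13 c3@15, authorship ...11..22...433
After op 4 (insert('p')): buffer="bakfbpuafbpfbtbpfbp" (len 19), cursors c1@6 c2@11 c4@16 c3@19, authorship ...111..222...44333
After op 5 (insert('f')): buffer="bakfbpfuafbpffbtbpffbpf" (len 23), cursors c1@7 c2@13 c4@19 c3@23, authorship ...1111..2222...4443333
Authorship (.=original, N=cursor N): . . . 1 1 1 1 . . 2 2 2 2 . . . 4 4 4 3 3 3 3
Index 16: author = 4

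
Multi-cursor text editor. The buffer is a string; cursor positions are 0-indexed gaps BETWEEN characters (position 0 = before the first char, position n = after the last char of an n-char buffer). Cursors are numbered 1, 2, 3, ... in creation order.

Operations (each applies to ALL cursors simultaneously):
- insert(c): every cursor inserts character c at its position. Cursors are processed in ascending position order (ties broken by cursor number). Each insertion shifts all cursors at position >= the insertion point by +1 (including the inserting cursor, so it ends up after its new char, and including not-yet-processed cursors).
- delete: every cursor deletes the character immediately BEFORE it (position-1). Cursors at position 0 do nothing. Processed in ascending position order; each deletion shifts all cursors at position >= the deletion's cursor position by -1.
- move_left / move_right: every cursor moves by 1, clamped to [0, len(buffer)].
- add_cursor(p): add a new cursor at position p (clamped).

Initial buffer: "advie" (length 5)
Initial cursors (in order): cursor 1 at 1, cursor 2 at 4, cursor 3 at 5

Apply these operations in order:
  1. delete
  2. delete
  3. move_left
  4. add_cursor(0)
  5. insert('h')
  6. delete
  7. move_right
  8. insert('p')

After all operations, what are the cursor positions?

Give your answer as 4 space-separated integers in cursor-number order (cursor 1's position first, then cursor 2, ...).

Answer: 4 4 4 4

Derivation:
After op 1 (delete): buffer="dv" (len 2), cursors c1@0 c2@2 c3@2, authorship ..
After op 2 (delete): buffer="" (len 0), cursors c1@0 c2@0 c3@0, authorship 
After op 3 (move_left): buffer="" (len 0), cursors c1@0 c2@0 c3@0, authorship 
After op 4 (add_cursor(0)): buffer="" (len 0), cursors c1@0 c2@0 c3@0 c4@0, authorship 
After op 5 (insert('h')): buffer="hhhh" (len 4), cursors c1@4 c2@4 c3@4 c4@4, authorship 1234
After op 6 (delete): buffer="" (len 0), cursors c1@0 c2@0 c3@0 c4@0, authorship 
After op 7 (move_right): buffer="" (len 0), cursors c1@0 c2@0 c3@0 c4@0, authorship 
After op 8 (insert('p')): buffer="pppp" (len 4), cursors c1@4 c2@4 c3@4 c4@4, authorship 1234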